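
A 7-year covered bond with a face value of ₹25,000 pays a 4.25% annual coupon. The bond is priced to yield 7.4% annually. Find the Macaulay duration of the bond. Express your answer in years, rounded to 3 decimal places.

6.109 years

Periodic yield y = 0.074. Discount each cash flow and weight by its year:
  t   CF        PV=CF/(1+0.074)^t    t·PV
  1     1,062.50       989.2924       989.2924
  2     1,062.50       921.1288     1,842.2577
  3     1,062.50       857.6619     2,572.9856
  4     1,062.50       798.5678     3,194.2713
  5     1,062.50       743.5455     3,717.7273
  6     1,062.50       692.3142     4,153.8853
  7    26,062.50    15,811.9744   110,683.8209
  Σ                 20,814.4850   127,154.2404
Price P = Σ PV = 20,814.4850.
Macaulay duration = Σ(t·PV) / P = 127,154.2404 / 20,814.4850 = 6.10893 years.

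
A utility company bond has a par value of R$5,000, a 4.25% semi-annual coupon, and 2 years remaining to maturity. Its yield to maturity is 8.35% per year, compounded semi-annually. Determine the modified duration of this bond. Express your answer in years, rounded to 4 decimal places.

Periodic yield y = 0.04175. First find Macaulay duration:
  t   CF        PV=CF/(1+0.04175)^t    t·PV
  1       106.25       101.9918       101.9918
  2       106.25        97.9043       195.8087
  3       106.25        93.9806       281.9419
  4     5,106.25     4,335.5883    17,342.3533
  Σ                  4,629.4651    17,922.0957
P = 4,629.4651; Macaulay duration = 17,922.0957 / 4,629.4651 = 3.87131 half-year periods = 1.93566 years.
Modified duration = D_Mac / (1 + y) = 1.93566 / 1.04175 = 1.85808 years.

1.8581 years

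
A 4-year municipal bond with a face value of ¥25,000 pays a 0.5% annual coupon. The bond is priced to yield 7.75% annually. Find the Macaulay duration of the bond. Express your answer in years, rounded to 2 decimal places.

Periodic yield y = 0.0775. Discount each cash flow and weight by its year:
  t   CF        PV=CF/(1+0.0775)^t    t·PV
  1       125.00       116.0093       116.0093
  2       125.00       107.6652       215.3305
  3       125.00        99.9213       299.7640
  4    25,125.00    18,639.6157    74,558.4630
  Σ                 18,963.2116    75,189.5667
Price P = Σ PV = 18,963.2116.
Macaulay duration = Σ(t·PV) / P = 75,189.5667 / 18,963.2116 = 3.96502 years.

3.97 years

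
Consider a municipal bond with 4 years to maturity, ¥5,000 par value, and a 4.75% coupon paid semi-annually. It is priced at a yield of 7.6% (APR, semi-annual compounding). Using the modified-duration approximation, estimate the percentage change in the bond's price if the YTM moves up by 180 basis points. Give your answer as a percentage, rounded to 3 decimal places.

-6.364%

Periodic yield y = 0.038. Modified duration first:
  t   CF        PV=CF/(1+0.038)^t    t·PV
  1       118.75       114.4027       114.4027
  2       118.75       110.2145       220.4291
  3       118.75       106.1797       318.5391
  4       118.75       102.2926       409.1704
  5       118.75        98.5478       492.7389
  6       118.75        94.9401       569.6404
  7       118.75        91.4644       640.2509
  8     5,118.75     3,798.2635    30,386.1081
  Σ                  4,516.3053    33,151.2795
P = 4,516.3053; D_Mac = 7.34035 half-year periods = 3.67018 yrs; D_mod = 3.67018/(1+0.038) = 3.53582 yrs.
ΔP/P ≈ -D_mod · Δy = -3.53582 × (+0.018) = -0.063645 = -6.3645%.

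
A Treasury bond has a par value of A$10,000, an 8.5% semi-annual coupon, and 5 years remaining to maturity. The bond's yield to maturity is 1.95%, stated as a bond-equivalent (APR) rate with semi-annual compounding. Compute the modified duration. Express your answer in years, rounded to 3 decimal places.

Periodic yield y = 0.00975. First find Macaulay duration:
  t   CF        PV=CF/(1+0.00975)^t    t·PV
  1       425.00       420.8963       420.8963
  2       425.00       416.8321       833.6643
  3       425.00       412.8073     1,238.4218
  4       425.00       408.8213     1,635.2851
  5       425.00       404.8738     2,024.3688
  6       425.00       400.9643     2,405.7861
  7       425.00       397.0927     2,779.6489
  8       425.00       393.2584     3,146.0674
  9       425.00       389.4612     3,505.1506
  10   10,425.00     9,461.0088    94,610.0877
  Σ                 13,106.0161   112,599.3769
P = 13,106.0161; Macaulay duration = 112,599.3769 / 13,106.0161 = 8.59143 half-year periods = 4.29571 years.
Modified duration = D_Mac / (1 + y) = 4.29571 / 1.00975 = 4.25423 years.

4.254 years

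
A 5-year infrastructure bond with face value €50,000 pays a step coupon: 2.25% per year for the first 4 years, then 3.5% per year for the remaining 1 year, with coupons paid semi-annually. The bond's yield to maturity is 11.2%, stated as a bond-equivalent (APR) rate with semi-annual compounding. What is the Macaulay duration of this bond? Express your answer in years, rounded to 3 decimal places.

4.686 years

Periodic yield y = 0.056. Discount each cash flow and weight by its period:
  t   CF        PV=CF/(1+0.056)^t    t·PV
  1       562.50       532.6705       532.6705
  2       562.50       504.4228     1,008.8456
  3       562.50       477.6731     1,433.0193
  4       562.50       452.3419     1,809.3678
  5       562.50       428.3541     2,141.7705
  6       562.50       405.6384     2,433.8302
  7       562.50       384.1272     2,688.8906
  8       562.50       363.7569     2,910.0548
  9       875.00       535.8371     4,822.5340
  10   50,875.00    29,502.9362   295,029.3621
  Σ                 33,587.7581   314,810.3453
Price P = Σ PV = 33,587.7581.
Macaulay duration = Σ(t·PV) / P = 314,810.3453 / 33,587.7581 = 9.37277 half-year periods.
In years: 9.37277 / 2 = 4.68639 years.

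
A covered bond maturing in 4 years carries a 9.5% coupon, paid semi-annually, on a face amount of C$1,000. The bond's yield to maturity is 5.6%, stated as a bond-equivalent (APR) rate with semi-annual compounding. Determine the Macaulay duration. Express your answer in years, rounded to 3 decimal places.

3.462 years

Periodic yield y = 0.028. Discount each cash flow and weight by its period:
  t   CF        PV=CF/(1+0.028)^t    t·PV
  1        47.50        46.2062        46.2062
  2        47.50        44.9477        89.8954
  3        47.50        43.7234       131.1703
  4        47.50        42.5325       170.1301
  5        47.50        41.3741       206.8703
  6        47.50        40.2471       241.4828
  7        47.50        39.1509       274.0563
  8     1,047.50       839.8643     6,718.9143
  Σ                  1,138.0462     7,878.7257
Price P = Σ PV = 1,138.0462.
Macaulay duration = Σ(t·PV) / P = 7,878.7257 / 1,138.0462 = 6.92303 half-year periods.
In years: 6.92303 / 2 = 3.46151 years.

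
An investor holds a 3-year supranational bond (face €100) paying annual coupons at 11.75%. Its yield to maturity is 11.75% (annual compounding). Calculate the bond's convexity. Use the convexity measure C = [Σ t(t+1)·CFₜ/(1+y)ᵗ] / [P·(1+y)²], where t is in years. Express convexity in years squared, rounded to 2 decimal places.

8.32

With y = 0.1175:
  t   CF        PV=CF/(1+0.1175)^t    t·PV        t(t+1)·PV
  1        11.75        10.5145        10.5145          21.0291
  2        11.75         9.4090        18.8180          56.4539
  3       111.75        80.0765       240.2294         960.9177
  Σ                    100.0000       269.5619       1,038.4007
P = 100.0000.
Convexity = Σ t(t+1)·PV / [P·(1+y)²] = 1,038.4007 / (100.0000 × 1.248806) = 8.31515.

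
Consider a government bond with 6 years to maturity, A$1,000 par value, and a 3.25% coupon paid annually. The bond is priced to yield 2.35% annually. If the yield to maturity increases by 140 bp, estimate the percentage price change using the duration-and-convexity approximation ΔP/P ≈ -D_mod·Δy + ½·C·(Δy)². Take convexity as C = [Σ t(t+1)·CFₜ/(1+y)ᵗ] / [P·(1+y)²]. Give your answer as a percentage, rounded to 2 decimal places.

With y = 0.0235:
  t   CF        PV=CF/(1+0.0235)^t    t·PV        t(t+1)·PV
  1        32.50        31.7538        31.7538          63.5076
  2        32.50        31.0247        62.0494         186.1482
  3        32.50        30.3124        90.9371         363.7484
  4        32.50        29.6164       118.4655         592.3276
  5        32.50        28.9364       144.6819         868.0913
  6     1,032.50       898.1792     5,389.0750      37,723.5251
  Σ                  1,049.8228     5,836.9627      39,797.3481
P = 1,049.8228; D_Mac = 5.55995 yrs; D_mod = 5.43229 yrs; C = 36.18782.
Duration effect: -5.43229 × (+0.014) = -0.076052
Convexity effect: 0.5 × 36.18782 × (0.014)² = +0.0035464
ΔP/P ≈ -0.076052 + 0.0035464 = -0.072506 = -7.2506%.

-7.25%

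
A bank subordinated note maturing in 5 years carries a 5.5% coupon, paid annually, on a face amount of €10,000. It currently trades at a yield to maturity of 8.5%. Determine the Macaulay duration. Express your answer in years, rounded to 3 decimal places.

Periodic yield y = 0.085. Discount each cash flow and weight by its year:
  t   CF        PV=CF/(1+0.085)^t    t·PV
  1       550.00       506.9124       506.9124
  2       550.00       467.2004       934.4008
  3       550.00       430.5995     1,291.7984
  4       550.00       396.8659     1,587.4634
  5    10,550.00     7,016.2292    35,081.1461
  Σ                  8,817.8074    39,401.7211
Price P = Σ PV = 8,817.8074.
Macaulay duration = Σ(t·PV) / P = 39,401.7211 / 8,817.8074 = 4.46843 years.

4.468 years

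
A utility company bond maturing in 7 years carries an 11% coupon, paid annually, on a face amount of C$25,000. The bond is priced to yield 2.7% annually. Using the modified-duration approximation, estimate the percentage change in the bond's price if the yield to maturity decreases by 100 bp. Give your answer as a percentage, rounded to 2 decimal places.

+5.44%

Periodic yield y = 0.027. Modified duration first:
  t   CF        PV=CF/(1+0.027)^t    t·PV
  1     2,750.00     2,677.7020     2,677.7020
  2     2,750.00     2,607.3048     5,214.6096
  3     2,750.00     2,538.7583     7,616.2750
  4     2,750.00     2,472.0140     9,888.0559
  5     2,750.00     2,407.0243    12,035.1215
  6     2,750.00     2,343.7432    14,062.4594
  7    27,750.00    23,028.7244   161,201.0708
  Σ                 38,075.2711   212,695.2943
P = 38,075.2711; D_Mac = 5.58618 yrs; D_mod = 5.58618/(1+0.027) = 5.43932 yrs.
ΔP/P ≈ -D_mod · Δy = -5.43932 × (-0.01) = +0.054393 = +5.4393%.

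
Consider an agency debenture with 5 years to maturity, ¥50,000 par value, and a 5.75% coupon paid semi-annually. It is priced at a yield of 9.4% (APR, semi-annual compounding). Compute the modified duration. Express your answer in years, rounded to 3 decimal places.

Periodic yield y = 0.047. First find Macaulay duration:
  t   CF        PV=CF/(1+0.047)^t    t·PV
  1     1,437.50     1,372.9704     1,372.9704
  2     1,437.50     1,311.3375     2,622.6751
  3     1,437.50     1,252.4714     3,757.4141
  4     1,437.50     1,196.2477     4,784.9909
  5     1,437.50     1,142.5480     5,712.7399
  6     1,437.50     1,091.2588     6,547.5529
  7     1,437.50     1,042.2720     7,295.9042
  8     1,437.50       995.4843     7,963.8741
  9     1,437.50       950.7968     8,557.1713
  10   51,437.50    32,494.7377   324,947.3771
  Σ                 42,850.1246   373,562.6699
P = 42,850.1246; Macaulay duration = 373,562.6699 / 42,850.1246 = 8.71789 half-year periods = 4.35894 years.
Modified duration = D_Mac / (1 + y) = 4.35894 / 1.047 = 4.16327 years.

4.163 years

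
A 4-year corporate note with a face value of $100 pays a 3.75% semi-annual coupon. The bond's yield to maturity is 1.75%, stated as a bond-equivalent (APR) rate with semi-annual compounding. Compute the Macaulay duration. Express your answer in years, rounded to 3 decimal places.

Periodic yield y = 0.00875. Discount each cash flow and weight by its period:
  t   CF        PV=CF/(1+0.00875)^t    t·PV
  1        1.875         1.8587         1.8587
  2        1.875         1.8426         3.6852
  3        1.875         1.8266         5.4799
  4        1.875         1.8108         7.2431
  5        1.875         1.7951         8.9754
  6        1.875         1.7795        10.6770
  7        1.875         1.7641        12.3485
  8      101.875        95.0165       760.1324
  Σ                    107.6940       810.4003
Price P = Σ PV = 107.6940.
Macaulay duration = Σ(t·PV) / P = 810.4003 / 107.6940 = 7.52503 half-year periods.
In years: 7.52503 / 2 = 3.76251 years.

3.763 years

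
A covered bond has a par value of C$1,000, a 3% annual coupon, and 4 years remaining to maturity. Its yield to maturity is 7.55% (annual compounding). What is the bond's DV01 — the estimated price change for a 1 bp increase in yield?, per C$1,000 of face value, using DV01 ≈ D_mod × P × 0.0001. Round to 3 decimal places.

Periodic yield y = 0.0755.
  t   CF        PV=CF/(1+0.0755)^t    t·PV
  1        30.00        27.8940        27.8940
  2        30.00        25.9358        51.8717
  3        30.00        24.1152        72.3455
  4     1,030.00       769.8313     3,079.3252
  Σ                    847.7763     3,231.4364
P = 847.7763; D_Mac = 3.81166 yrs; D_mod = 3.54408 yrs.
DV01 ≈ 3.54408 × 847.7763 × 0.0001 = 0.300459.

C$0.300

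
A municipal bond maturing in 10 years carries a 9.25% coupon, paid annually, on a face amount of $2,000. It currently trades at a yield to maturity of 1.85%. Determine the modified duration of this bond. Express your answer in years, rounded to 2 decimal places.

Periodic yield y = 0.0185. First find Macaulay duration:
  t   CF        PV=CF/(1+0.0185)^t    t·PV
  1       185.00       181.6397       181.6397
  2       185.00       178.3404       356.6807
  3       185.00       175.1010       525.3030
  4       185.00       171.9205       687.6819
  5       185.00       168.7977       843.9886
  6       185.00       165.7317       994.3901
  7       185.00       162.7213     1,139.0493
  8       185.00       159.7657     1,278.1254
  9       185.00       156.8637     1,411.7732
  10    2,185.00     1,819.0352    18,190.3522
  Σ                  3,339.9168    25,608.9840
P = 3,339.9168; Macaulay duration = 25,608.9840 / 3,339.9168 = 7.66755 years.
Modified duration = D_Mac / (1 + y) = 7.66755 / 1.0185 = 7.52828 years.

7.53 years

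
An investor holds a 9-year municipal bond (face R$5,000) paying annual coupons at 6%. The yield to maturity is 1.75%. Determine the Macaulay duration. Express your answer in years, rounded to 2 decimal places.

Periodic yield y = 0.0175. Discount each cash flow and weight by its year:
  t   CF        PV=CF/(1+0.0175)^t    t·PV
  1       300.00       294.8403       294.8403
  2       300.00       289.7693       579.5387
  3       300.00       284.7856       854.3568
  4       300.00       279.8876     1,119.5502
  5       300.00       275.0738     1,375.3688
  6       300.00       270.3428     1,622.0566
  7       300.00       265.6931     1,859.8519
  8       300.00       261.1235     2,088.9878
  9     5,300.00     4,533.8392    40,804.5524
  Σ                  6,755.3550    50,599.1034
Price P = Σ PV = 6,755.3550.
Macaulay duration = Σ(t·PV) / P = 50,599.1034 / 6,755.3550 = 7.49022 years.

7.49 years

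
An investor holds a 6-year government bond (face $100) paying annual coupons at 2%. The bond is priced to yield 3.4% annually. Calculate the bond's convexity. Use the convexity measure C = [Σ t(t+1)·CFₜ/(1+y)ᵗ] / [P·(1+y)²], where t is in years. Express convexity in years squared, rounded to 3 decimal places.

36.677

With y = 0.034:
  t   CF        PV=CF/(1+0.034)^t    t·PV        t(t+1)·PV
  1         2.00         1.9342         1.9342           3.8685
  2         2.00         1.8706         3.7413          11.2238
  3         2.00         1.8091         5.4274          21.7095
  4         2.00         1.7496         6.9985          34.9927
  5         2.00         1.6921         8.4605          50.7631
  6       102.00        83.4597       500.7583       3,505.3084
  Σ                     92.5155       527.3203       3,627.8660
P = 92.5155.
Convexity = Σ t(t+1)·PV / [P·(1+y)²] = 3,627.8660 / (92.5155 × 1.069156) = 36.67717.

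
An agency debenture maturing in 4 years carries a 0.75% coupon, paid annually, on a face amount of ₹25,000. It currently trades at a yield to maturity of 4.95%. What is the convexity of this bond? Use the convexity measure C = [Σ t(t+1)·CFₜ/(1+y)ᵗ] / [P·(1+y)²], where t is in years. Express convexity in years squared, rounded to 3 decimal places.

17.864

With y = 0.0495:
  t   CF        PV=CF/(1+0.0495)^t    t·PV        t(t+1)·PV
  1       187.50       178.6565       178.6565         357.3130
  2       187.50       170.2301       340.4602       1,021.3807
  3       187.50       162.2012       486.6035       1,946.4139
  4    25,187.50    20,761.3357    83,045.3430     415,226.7149
  Σ                 21,272.4235    84,051.0632     418,551.8225
P = 21,272.4235.
Convexity = Σ t(t+1)·PV / [P·(1+y)²] = 418,551.8225 / (21,272.4235 × 1.101450) = 17.86353.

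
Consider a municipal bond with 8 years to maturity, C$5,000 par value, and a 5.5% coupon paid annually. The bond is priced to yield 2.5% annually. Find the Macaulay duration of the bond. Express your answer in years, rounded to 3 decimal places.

Periodic yield y = 0.025. Discount each cash flow and weight by its year:
  t   CF        PV=CF/(1+0.025)^t    t·PV
  1       275.00       268.2927       268.2927
  2       275.00       261.7490       523.4979
  3       275.00       255.3648       766.0945
  4       275.00       249.1364       996.5457
  5       275.00       243.0599     1,215.2996
  6       275.00       237.1316     1,422.7898
  7       275.00       231.3479     1,619.4356
  8     5,275.00     4,329.4382    34,635.5053
  Σ                  6,075.5206    41,447.4612
Price P = Σ PV = 6,075.5206.
Macaulay duration = Σ(t·PV) / P = 41,447.4612 / 6,075.5206 = 6.82204 years.

6.822 years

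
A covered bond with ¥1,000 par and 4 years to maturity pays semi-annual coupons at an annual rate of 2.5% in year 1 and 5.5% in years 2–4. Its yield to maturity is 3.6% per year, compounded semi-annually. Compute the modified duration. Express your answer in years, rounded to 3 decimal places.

3.674 years

Periodic yield y = 0.018. First find Macaulay duration:
  t   CF        PV=CF/(1+0.018)^t    t·PV
  1        12.50        12.2790        12.2790
  2        12.50        12.0619        24.1237
  3        27.50        26.0669        78.2007
  4        27.50        25.6060       102.4240
  5        27.50        25.1532       125.7662
  6        27.50        24.7085       148.2509
  7        27.50        24.2716       169.9011
  8     1,027.50       890.8398     7,126.7183
  Σ                  1,040.9868     7,787.6639
P = 1,040.9868; Macaulay duration = 7,787.6639 / 1,040.9868 = 7.48104 half-year periods = 3.74052 years.
Modified duration = D_Mac / (1 + y) = 3.74052 / 1.018 = 3.67438 years.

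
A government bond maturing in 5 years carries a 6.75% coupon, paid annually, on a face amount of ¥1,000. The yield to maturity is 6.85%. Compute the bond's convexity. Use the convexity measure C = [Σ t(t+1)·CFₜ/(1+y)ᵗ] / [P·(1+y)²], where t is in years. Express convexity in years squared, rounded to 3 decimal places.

22.142

With y = 0.0685:
  t   CF        PV=CF/(1+0.0685)^t    t·PV        t(t+1)·PV
  1        67.50        63.1727        63.1727         126.3453
  2        67.50        59.1228       118.2455         354.7366
  3        67.50        55.3325       165.9975         663.9898
  4        67.50        51.7852       207.1408       1,035.7040
  5     1,067.50       766.4702     3,832.3508      22,994.1048
  Σ                    995.8833     4,386.9073      25,174.8806
P = 995.8833.
Convexity = Σ t(t+1)·PV / [P·(1+y)²] = 25,174.8806 / (995.8833 × 1.141692) = 22.14165.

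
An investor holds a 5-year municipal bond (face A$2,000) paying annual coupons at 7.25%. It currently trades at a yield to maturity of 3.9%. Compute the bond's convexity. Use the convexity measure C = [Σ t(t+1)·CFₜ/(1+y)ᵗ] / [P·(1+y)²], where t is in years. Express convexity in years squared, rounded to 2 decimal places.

With y = 0.039:
  t   CF        PV=CF/(1+0.039)^t    t·PV        t(t+1)·PV
  1       145.00       139.5573       139.5573         279.1145
  2       145.00       134.3188       268.6377         805.9130
  3       145.00       129.2770       387.8311       1,551.3243
  4       145.00       124.4245       497.6979       2,488.4895
  5     2,145.00     1,771.5343     8,857.6714      53,146.0282
  Σ                  2,299.1119    10,151.3953      58,270.8695
P = 2,299.1119.
Convexity = Σ t(t+1)·PV / [P·(1+y)²] = 58,270.8695 / (2,299.1119 × 1.079521) = 23.47796.

23.48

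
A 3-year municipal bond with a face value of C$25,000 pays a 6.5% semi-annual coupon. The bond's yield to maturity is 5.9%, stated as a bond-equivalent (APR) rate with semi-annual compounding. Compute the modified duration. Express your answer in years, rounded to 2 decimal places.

2.70 years

Periodic yield y = 0.0295. First find Macaulay duration:
  t   CF        PV=CF/(1+0.0295)^t    t·PV
  1       812.50       789.2181       789.2181
  2       812.50       766.6033     1,533.2065
  3       812.50       744.6365     2,233.9095
  4       812.50       723.2992     2,893.1967
  5       812.50       702.5733     3,512.8663
  6    25,812.50    21,680.6333   130,083.7996
  Σ                 25,406.9635   141,046.1966
P = 25,406.9635; Macaulay duration = 141,046.1966 / 25,406.9635 = 5.55148 half-year periods = 2.77574 years.
Modified duration = D_Mac / (1 + y) = 2.77574 / 1.0295 = 2.69620 years.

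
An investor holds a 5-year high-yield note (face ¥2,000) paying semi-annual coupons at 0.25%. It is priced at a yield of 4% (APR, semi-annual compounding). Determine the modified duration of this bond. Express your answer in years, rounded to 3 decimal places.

Periodic yield y = 0.02. First find Macaulay duration:
  t   CF        PV=CF/(1+0.02)^t    t·PV
  1         2.50         2.4510         2.4510
  2         2.50         2.4029         4.8058
  3         2.50         2.3558         7.0674
  4         2.50         2.3096         9.2385
  5         2.50         2.2643        11.3216
  6         2.50         2.2199        13.3196
  7         2.50         2.1764        15.2348
  8         2.50         2.1337        17.0698
  9         2.50         2.0919        18.8270
  10    2,002.50     1,642.7475    16,427.4747
  Σ                  1,663.1531    16,526.8102
P = 1,663.1531; Macaulay duration = 16,526.8102 / 1,663.1531 = 9.93704 half-year periods = 4.96852 years.
Modified duration = D_Mac / (1 + y) = 4.96852 / 1.02 = 4.87110 years.

4.871 years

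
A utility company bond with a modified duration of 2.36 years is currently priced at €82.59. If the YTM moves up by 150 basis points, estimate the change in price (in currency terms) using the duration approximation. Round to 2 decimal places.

Duration approximation: ΔP/P ≈ -D_mod · Δy = -2.36 × (+0.015) = -0.035400.
ΔP ≈ 82.59 × (-0.035400) = -2.923686.

-€2.92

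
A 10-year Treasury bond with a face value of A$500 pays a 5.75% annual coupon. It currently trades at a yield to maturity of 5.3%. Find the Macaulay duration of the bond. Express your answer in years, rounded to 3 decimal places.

7.917 years

Periodic yield y = 0.053. Discount each cash flow and weight by its year:
  t   CF        PV=CF/(1+0.053)^t    t·PV
  1        28.75        27.3029        27.3029
  2        28.75        25.9287        51.8574
  3        28.75        24.6237        73.8710
  4        28.75        23.3843        93.5372
  5        28.75        22.2073       111.0366
  6        28.75        21.0896       126.5374
  7        28.75        20.0281       140.1965
  8        28.75        19.0200       152.1601
  9        28.75        18.0627       162.5642
  10      528.75       315.4762     3,154.7625
  Σ                    517.1235     4,093.8259
Price P = Σ PV = 517.1235.
Macaulay duration = Σ(t·PV) / P = 4,093.8259 / 517.1235 = 7.91653 years.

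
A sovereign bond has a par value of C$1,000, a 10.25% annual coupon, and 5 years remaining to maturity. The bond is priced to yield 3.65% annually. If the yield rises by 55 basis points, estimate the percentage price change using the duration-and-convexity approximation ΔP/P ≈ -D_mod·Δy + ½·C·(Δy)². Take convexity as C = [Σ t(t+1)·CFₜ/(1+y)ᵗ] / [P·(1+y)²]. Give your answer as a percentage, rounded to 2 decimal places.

With y = 0.0365:
  t   CF        PV=CF/(1+0.0365)^t    t·PV        t(t+1)·PV
  1       102.50        98.8905        98.8905         197.7810
  2       102.50        95.4081       190.8162         572.4486
  3       102.50        92.0483       276.1450       1,104.5800
  4       102.50        88.8069       355.2275       1,776.1377
  5     1,102.50       921.5779     4,607.8897      27,647.3379
  Σ                  1,296.7318     5,528.9689      31,298.2853
P = 1,296.7318; D_Mac = 4.26377 yrs; D_mod = 4.11362 yrs; C = 22.46631.
Duration effect: -4.11362 × (+0.0055) = -0.022625
Convexity effect: 0.5 × 22.46631 × (0.0055)² = +0.0003398
ΔP/P ≈ -0.022625 + 0.0003398 = -0.022285 = -2.2285%.

-2.23%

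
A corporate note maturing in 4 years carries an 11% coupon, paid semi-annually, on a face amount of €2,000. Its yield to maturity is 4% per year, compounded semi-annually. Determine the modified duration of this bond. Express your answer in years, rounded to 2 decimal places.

3.36 years

Periodic yield y = 0.02. First find Macaulay duration:
  t   CF        PV=CF/(1+0.02)^t    t·PV
  1       110.00       107.8431       107.8431
  2       110.00       105.7286       211.4571
  3       110.00       103.6555       310.9664
  4       110.00       101.6230       406.4920
  5       110.00        99.6304       498.1519
  6       110.00        97.6769       586.0611
  7       110.00        95.7616       670.3313
  8     2,110.00     1,800.8647    14,406.9175
  Σ                  2,512.7837    17,198.2205
P = 2,512.7837; Macaulay duration = 17,198.2205 / 2,512.7837 = 6.84429 half-year periods = 3.42215 years.
Modified duration = D_Mac / (1 + y) = 3.42215 / 1.02 = 3.35504 years.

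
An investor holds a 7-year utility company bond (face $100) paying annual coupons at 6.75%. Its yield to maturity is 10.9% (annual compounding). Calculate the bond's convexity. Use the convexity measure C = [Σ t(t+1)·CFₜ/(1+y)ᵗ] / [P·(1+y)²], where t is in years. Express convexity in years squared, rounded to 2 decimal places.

34.03

With y = 0.109:
  t   CF        PV=CF/(1+0.109)^t    t·PV        t(t+1)·PV
  1         6.75         6.0866         6.0866          12.1731
  2         6.75         5.4883        10.9767          32.9300
  3         6.75         4.9489        14.8467          59.3869
  4         6.75         4.4625        17.8500          89.2499
  5         6.75         4.0239        20.1194         120.7167
  6         6.75         3.6284        21.7704         152.3926
  7       106.75        51.7425       362.1972       2,897.5777
  Σ                     80.3810       453.8469       3,364.4268
P = 80.3810.
Convexity = Σ t(t+1)·PV / [P·(1+y)²] = 3,364.4268 / (80.3810 × 1.229881) = 34.03254.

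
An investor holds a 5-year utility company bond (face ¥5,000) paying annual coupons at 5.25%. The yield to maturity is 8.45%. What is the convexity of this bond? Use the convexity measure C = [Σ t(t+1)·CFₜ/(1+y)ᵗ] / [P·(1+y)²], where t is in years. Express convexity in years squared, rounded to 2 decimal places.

22.06

With y = 0.0845:
  t   CF        PV=CF/(1+0.0845)^t    t·PV        t(t+1)·PV
  1       262.50       242.0470       242.0470         484.0941
  2       262.50       223.1877       446.3753       1,339.1260
  3       262.50       205.7978       617.3933       2,469.5731
  4       262.50       189.7628       759.0512       3,795.2560
  5     5,262.50     3,507.8768    17,539.3838     105,236.3028
  Σ                  4,368.6720    19,604.2506     113,324.3520
P = 4,368.6720.
Convexity = Σ t(t+1)·PV / [P·(1+y)²] = 113,324.3520 / (4,368.6720 × 1.176140) = 22.05539.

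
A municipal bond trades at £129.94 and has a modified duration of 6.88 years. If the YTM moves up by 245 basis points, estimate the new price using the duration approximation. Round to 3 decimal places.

£108.037

Duration approximation: ΔP/P ≈ -D_mod · Δy = -6.88 × (+0.0245) = -0.168560.
New price ≈ 129.94 × (1 - 0.168560) = 108.0373136.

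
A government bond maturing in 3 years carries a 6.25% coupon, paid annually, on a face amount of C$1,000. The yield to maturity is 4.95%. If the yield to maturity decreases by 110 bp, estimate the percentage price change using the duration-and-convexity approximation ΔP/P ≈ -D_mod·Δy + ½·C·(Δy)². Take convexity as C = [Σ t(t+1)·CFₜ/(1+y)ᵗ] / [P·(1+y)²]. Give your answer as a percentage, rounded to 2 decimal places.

With y = 0.0495:
  t   CF        PV=CF/(1+0.0495)^t    t·PV        t(t+1)·PV
  1        62.50        59.5522        59.5522         119.1043
  2        62.50        56.7434       113.4867         340.4602
  3     1,062.50       919.1399     2,757.4196      11,029.6786
  Σ                  1,035.4354     2,930.4586      11,489.2431
P = 1,035.4354; D_Mac = 2.83017 yrs; D_mod = 2.69668 yrs; C = 10.07404.
Duration effect: -2.69668 × (-0.011) = +0.029664
Convexity effect: 0.5 × 10.07404 × (-0.011)² = +0.0006095
ΔP/P ≈ +0.029664 + 0.0006095 = +0.030273 = +3.0273%.

+3.03%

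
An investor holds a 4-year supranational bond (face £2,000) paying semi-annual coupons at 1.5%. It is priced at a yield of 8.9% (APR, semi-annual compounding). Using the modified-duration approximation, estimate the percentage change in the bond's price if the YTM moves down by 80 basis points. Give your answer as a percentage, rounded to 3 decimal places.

Periodic yield y = 0.0445. Modified duration first:
  t   CF        PV=CF/(1+0.0445)^t    t·PV
  1        15.00        14.3609        14.3609
  2        15.00        13.7491        27.4982
  3        15.00        13.1633        39.4900
  4        15.00        12.6025        50.4101
  5        15.00        12.0656        60.3280
  6        15.00        11.5516        69.3094
  7        15.00        11.0594        77.4159
  8     2,015.00     1,422.3533    11,378.8267
  Σ                  1,510.9058    11,717.6392
P = 1,510.9058; D_Mac = 7.75537 half-year periods = 3.87769 yrs; D_mod = 3.87769/(1+0.0445) = 3.71248 yrs.
ΔP/P ≈ -D_mod · Δy = -3.71248 × (-0.008) = +0.029700 = +2.9700%.

+2.970%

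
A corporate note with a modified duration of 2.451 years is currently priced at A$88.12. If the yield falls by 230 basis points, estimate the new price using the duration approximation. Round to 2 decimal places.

A$93.09

Duration approximation: ΔP/P ≈ -D_mod · Δy = -2.451 × (-0.023) = +0.056373.
New price ≈ 88.12 × (1 + 0.056373) = 93.08758876.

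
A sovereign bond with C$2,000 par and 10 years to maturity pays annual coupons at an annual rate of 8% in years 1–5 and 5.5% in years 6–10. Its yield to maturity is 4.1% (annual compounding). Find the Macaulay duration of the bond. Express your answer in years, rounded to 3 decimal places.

Periodic yield y = 0.041. Discount each cash flow and weight by its year:
  t   CF        PV=CF/(1+0.041)^t    t·PV
  1       160.00       153.6984       153.6984
  2       160.00       147.6449       295.2899
  3       160.00       141.8299       425.4897
  4       160.00       136.2439       544.9756
  5       160.00       130.8779       654.3895
  6       110.00        86.4347       518.6084
  7       110.00        83.0305       581.2134
  8       110.00        79.7603       638.0825
  9       110.00        76.6189       689.5704
  10    2,110.00     1,411.8064    14,118.0645
  Σ                  2,447.9459    18,619.3822
Price P = Σ PV = 2,447.9459.
Macaulay duration = Σ(t·PV) / P = 18,619.3822 / 2,447.9459 = 7.60612 years.

7.606 years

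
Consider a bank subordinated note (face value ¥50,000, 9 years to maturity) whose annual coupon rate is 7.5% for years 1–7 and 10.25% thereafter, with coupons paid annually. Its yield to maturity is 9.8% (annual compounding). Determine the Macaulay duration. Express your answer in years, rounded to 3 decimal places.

Periodic yield y = 0.098. Discount each cash flow and weight by its year:
  t   CF        PV=CF/(1+0.098)^t    t·PV
  1     3,750.00     3,415.3005     3,415.3005
  2     3,750.00     3,110.4741     6,220.9482
  3     3,750.00     2,832.8544     8,498.5631
  4     3,750.00     2,580.0131    10,320.0523
  5     3,750.00     2,349.7387    11,748.6934
  6     3,750.00     2,140.0170    12,840.1021
  7     3,750.00     1,949.0137    13,643.0957
  8     5,125.00     2,425.9126    19,407.3007
  9    55,125.00    23,764.4376   213,879.9387
  Σ                 44,567.7617   299,973.9948
Price P = Σ PV = 44,567.7617.
Macaulay duration = Σ(t·PV) / P = 299,973.9948 / 44,567.7617 = 6.73074 years.

6.731 years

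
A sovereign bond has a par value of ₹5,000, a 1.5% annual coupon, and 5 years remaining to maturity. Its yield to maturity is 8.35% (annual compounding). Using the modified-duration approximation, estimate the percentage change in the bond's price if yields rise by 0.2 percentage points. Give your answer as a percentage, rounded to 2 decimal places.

-0.89%

Periodic yield y = 0.0835. Modified duration first:
  t   CF        PV=CF/(1+0.0835)^t    t·PV
  1        75.00        69.2201        69.2201
  2        75.00        63.8857       127.7713
  3        75.00        58.9623       176.8869
  4        75.00        54.4184       217.6735
  5     5,075.00     3,398.5328    16,992.6641
  Σ                  3,645.0193    17,584.2160
P = 3,645.0193; D_Mac = 4.82418 yrs; D_mod = 4.82418/(1+0.0835) = 4.45240 yrs.
ΔP/P ≈ -D_mod · Δy = -4.45240 × (+0.002) = -0.008905 = -0.8905%.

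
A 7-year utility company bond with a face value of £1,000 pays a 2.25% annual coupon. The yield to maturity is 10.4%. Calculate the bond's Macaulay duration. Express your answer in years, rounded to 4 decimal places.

6.3971 years

Periodic yield y = 0.104. Discount each cash flow and weight by its year:
  t   CF        PV=CF/(1+0.104)^t    t·PV
  1        22.50        20.3804        20.3804
  2        22.50        18.4605        36.9211
  3        22.50        16.7215        50.1645
  4        22.50        15.1463        60.5852
  5        22.50        13.7195        68.5973
  6        22.50        12.4271        74.5623
  7     1,022.50       511.5402     3,580.7817
  Σ                    608.3955     3,891.9925
Price P = Σ PV = 608.3955.
Macaulay duration = Σ(t·PV) / P = 3,891.9925 / 608.3955 = 6.39714 years.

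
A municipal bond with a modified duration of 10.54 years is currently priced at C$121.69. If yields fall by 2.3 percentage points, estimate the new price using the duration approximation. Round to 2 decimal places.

C$151.19

Duration approximation: ΔP/P ≈ -D_mod · Δy = -10.54 × (-0.023) = +0.242420.
New price ≈ 121.69 × (1 + 0.242420) = 151.1900898.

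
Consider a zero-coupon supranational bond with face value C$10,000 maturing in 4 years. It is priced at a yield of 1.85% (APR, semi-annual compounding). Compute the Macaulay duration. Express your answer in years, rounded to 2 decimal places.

A zero-coupon bond has a single cash flow at maturity, so its Macaulay duration equals its maturity: 4 years.
(Equivalently: 8 semi-annual periods ÷ 2 = 4 years.)

4.00 years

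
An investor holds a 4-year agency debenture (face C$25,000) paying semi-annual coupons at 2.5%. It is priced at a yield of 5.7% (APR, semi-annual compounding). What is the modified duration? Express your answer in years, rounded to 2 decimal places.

Periodic yield y = 0.0285. First find Macaulay duration:
  t   CF        PV=CF/(1+0.0285)^t    t·PV
  1       312.50       303.8405       303.8405
  2       312.50       295.4210       590.8421
  3       312.50       287.2349       861.7046
  4       312.50       279.2755     1,117.1020
  5       312.50       271.5367     1,357.6835
  6       312.50       264.0124     1,584.0741
  7       312.50       256.6965     1,796.8755
  8    25,312.50    20,216.2534   161,730.0271
  Σ                 22,174.2709   169,342.1494
P = 22,174.2709; Macaulay duration = 169,342.1494 / 22,174.2709 = 7.63688 half-year periods = 3.81844 years.
Modified duration = D_Mac / (1 + y) = 3.81844 / 1.0285 = 3.71263 years.

3.71 years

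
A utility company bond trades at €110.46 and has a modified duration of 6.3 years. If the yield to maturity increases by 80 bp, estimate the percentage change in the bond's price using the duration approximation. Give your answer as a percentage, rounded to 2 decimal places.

Duration approximation: ΔP/P ≈ -D_mod · Δy = -6.3 × (+0.008) = -0.050400.
As a percentage: -5.0400%.

-5.04%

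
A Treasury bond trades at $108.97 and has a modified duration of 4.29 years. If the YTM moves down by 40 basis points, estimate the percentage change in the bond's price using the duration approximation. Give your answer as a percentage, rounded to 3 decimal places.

+1.716%

Duration approximation: ΔP/P ≈ -D_mod · Δy = -4.29 × (-0.004) = +0.017160.
As a percentage: +1.7160%.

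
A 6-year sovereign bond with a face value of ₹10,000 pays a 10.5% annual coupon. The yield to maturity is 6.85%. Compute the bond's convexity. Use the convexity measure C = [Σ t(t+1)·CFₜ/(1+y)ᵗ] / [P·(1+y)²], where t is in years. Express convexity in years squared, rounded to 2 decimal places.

27.47

With y = 0.0685:
  t   CF        PV=CF/(1+0.0685)^t    t·PV        t(t+1)·PV
  1     1,050.00       982.6860       982.6860       1,965.3720
  2     1,050.00       919.6874     1,839.3748       5,518.1245
  3     1,050.00       860.7276     2,582.1827      10,328.7310
  4     1,050.00       805.5476     3,222.1903      16,110.9514
  5     1,050.00       753.9051     3,769.5254      22,617.1522
  6    11,050.00     7,425.3190    44,551.9143     311,863.4000
  Σ                 11,747.8727    56,947.8735     368,403.7312
P = 11,747.8727.
Convexity = Σ t(t+1)·PV / [P·(1+y)²] = 368,403.7312 / (11,747.8727 × 1.141692) = 27.46729.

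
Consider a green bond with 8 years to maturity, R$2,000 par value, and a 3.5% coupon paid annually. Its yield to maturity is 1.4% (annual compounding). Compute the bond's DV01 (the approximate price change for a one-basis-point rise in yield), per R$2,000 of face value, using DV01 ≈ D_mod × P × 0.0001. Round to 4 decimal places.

Periodic yield y = 0.014.
  t   CF        PV=CF/(1+0.014)^t    t·PV
  1        70.00        69.0335        69.0335
  2        70.00        68.0804       136.1608
  3        70.00        67.1404       201.4213
  4        70.00        66.2135       264.8538
  5        70.00        65.2993       326.4963
  6        70.00        64.3977       386.3862
  7        70.00        63.5086       444.5600
  8     2,070.00     1,852.1097    14,816.8776
  Σ                  2,315.7830    16,645.7895
P = 2,315.7830; D_Mac = 7.18797 yrs; D_mod = 7.08873 yrs.
DV01 ≈ 7.08873 × 2,315.7830 × 0.0001 = 1.641597.

R$1.6416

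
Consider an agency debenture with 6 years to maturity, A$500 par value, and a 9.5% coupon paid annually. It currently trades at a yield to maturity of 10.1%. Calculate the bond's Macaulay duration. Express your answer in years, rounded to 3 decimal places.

Periodic yield y = 0.101. Discount each cash flow and weight by its year:
  t   CF        PV=CF/(1+0.101)^t    t·PV
  1        47.50        43.1426        43.1426
  2        47.50        39.1849        78.3698
  3        47.50        35.5903       106.7709
  4        47.50        32.3254       129.3017
  5        47.50        29.3601       146.8003
  6       547.50       307.3691     1,844.2146
  Σ                    486.9724     2,348.6000
Price P = Σ PV = 486.9724.
Macaulay duration = Σ(t·PV) / P = 2,348.6000 / 486.9724 = 4.82286 years.

4.823 years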